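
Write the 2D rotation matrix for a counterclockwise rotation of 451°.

Rotation matrix formula: [[cos θ, -sin θ], [sin θ, cos θ]]
For θ = 451°:
cos(451°) = -0.0175
sin(451°) = 0.9998
Result: [[-0.0175, -0.9998], [0.9998, -0.0175]]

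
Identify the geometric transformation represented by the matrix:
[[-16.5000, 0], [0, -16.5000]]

This matrix represents: uniform scaling by factor -16.5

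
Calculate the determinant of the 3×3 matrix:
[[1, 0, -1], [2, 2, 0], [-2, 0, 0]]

Expansion along first row:
det = 1·det([[2,0],[0,0]]) - 0·det([[2,0],[-2,0]]) + -1·det([[2,2],[-2,0]])
    = 1·(2·0 - 0·0) - 0·(2·0 - 0·-2) + -1·(2·0 - 2·-2)
    = 1·0 - 0·0 + -1·4
    = 0 + 0 + -4 = -4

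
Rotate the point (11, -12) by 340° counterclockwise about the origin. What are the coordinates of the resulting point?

Rotation matrix for 340°: [[cos 340°, -sin 340°], [sin 340°, cos 340°]] ≈ [[0.939693, 0.342020], [-0.342020, 0.939693]]
[[0.939693, 0.342020], [-0.342020, 0.939693]] × [11, -12]ᵀ ≈ [6.2324, -15.0385]ᵀ
Result: (6.2324, -15.0385)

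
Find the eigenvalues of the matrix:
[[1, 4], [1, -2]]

Characteristic equation: det(A - λI) = 0
λ² - (trace)λ + (det) = 0
trace = 1 + -2 = -1, det = (1)(-2) - (4)(1) = -6
λ² - (-1)λ + (-6) = 0
λ = (-1 ± √((-1)² - 4·(-6))) / 2 = (-1 ± √25) / 2
Solving: λ = -3, 2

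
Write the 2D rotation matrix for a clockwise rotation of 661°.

Rotation matrix formula: [[cos θ, -sin θ], [sin θ, cos θ]]
A clockwise rotation by 661° is equivalent to a counterclockwise rotation by -661°.
For θ = -661°:
cos(-661°) = 0.5150
sin(-661°) = 0.8572
Result: [[0.5150, -0.8572], [0.8572, 0.5150]]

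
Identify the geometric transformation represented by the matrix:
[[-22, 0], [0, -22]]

This matrix represents: uniform scaling by factor -22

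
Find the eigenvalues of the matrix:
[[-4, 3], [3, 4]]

Characteristic equation: det(A - λI) = 0
λ² - (trace)λ + (det) = 0
trace = -4 + 4 = 0, det = (-4)(4) - (3)(3) = -25
λ² - (0)λ + (-25) = 0
λ = (0 ± √((0)² - 4·(-25))) / 2 = (0 ± √100) / 2
Solving: λ = -5, 5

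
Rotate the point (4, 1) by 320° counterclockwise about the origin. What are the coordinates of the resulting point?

Rotation matrix for 320°: [[cos 320°, -sin 320°], [sin 320°, cos 320°]] ≈ [[0.766044, 0.642788], [-0.642788, 0.766044]]
[[0.766044, 0.642788], [-0.642788, 0.766044]] × [4, 1]ᵀ ≈ [3.7070, -1.8051]ᵀ
Result: (3.7070, -1.8051)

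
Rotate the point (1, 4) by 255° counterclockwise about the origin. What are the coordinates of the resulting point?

Rotation matrix for 255°: [[cos 255°, -sin 255°], [sin 255°, cos 255°]] ≈ [[-0.258819, 0.965926], [-0.965926, -0.258819]]
[[-0.258819, 0.965926], [-0.965926, -0.258819]] × [1, 4]ᵀ ≈ [3.6049, -2.0012]ᵀ
Result: (3.6049, -2.0012)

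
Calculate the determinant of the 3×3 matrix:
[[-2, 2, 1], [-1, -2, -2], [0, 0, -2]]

Expansion along first row:
det = -2·det([[-2,-2],[0,-2]]) - 2·det([[-1,-2],[0,-2]]) + 1·det([[-1,-2],[0,0]])
    = -2·(-2·-2 - -2·0) - 2·(-1·-2 - -2·0) + 1·(-1·0 - -2·0)
    = -2·4 - 2·2 + 1·0
    = -8 + -4 + 0 = -12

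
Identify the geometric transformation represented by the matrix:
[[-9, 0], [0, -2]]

This matrix represents: non-uniform scaling by sx = -9, sy = -2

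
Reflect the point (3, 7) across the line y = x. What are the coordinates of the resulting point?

Reflection across line y = x: (3, 7) → (7, 3)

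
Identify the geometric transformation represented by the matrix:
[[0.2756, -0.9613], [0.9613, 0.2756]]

This matrix represents: rotation by 74° counterclockwise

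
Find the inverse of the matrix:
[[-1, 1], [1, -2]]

For [[a,b],[c,d]], inverse = (1/det)·[[d,-b],[-c,a]]
det = (-1)(-2) - (1)(1) = 2 - 1 = 1
Inverse = [[-2, -1], [-1, -1]]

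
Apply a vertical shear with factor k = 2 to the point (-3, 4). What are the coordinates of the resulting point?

Shear matrix for vertical shear with factor k = 2:
[[1, 0], [2, 1]]
Result: (-3, 4) → (-3, -2)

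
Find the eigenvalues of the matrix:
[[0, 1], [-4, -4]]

Characteristic equation: det(A - λI) = 0
λ² - (trace)λ + (det) = 0
trace = 0 + -4 = -4, det = (0)(-4) - (1)(-4) = 4
λ² - (-4)λ + (4) = 0
λ = (-4 ± √((-4)² - 4·(4))) / 2 = (-4 ± √0) / 2
Solving: λ = -2, -2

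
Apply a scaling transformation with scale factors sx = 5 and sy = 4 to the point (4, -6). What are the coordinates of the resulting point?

Scaling matrix:
[[5, 0], [0, 4]]
Result: (4 × 5, -6 × 4) = (20, -24)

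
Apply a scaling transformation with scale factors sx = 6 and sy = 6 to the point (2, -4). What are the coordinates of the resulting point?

Scaling matrix:
[[6, 0], [0, 6]]
Result: (2 × 6, -4 × 6) = (12, -24)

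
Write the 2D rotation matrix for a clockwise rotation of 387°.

Rotation matrix formula: [[cos θ, -sin θ], [sin θ, cos θ]]
A clockwise rotation by 387° is equivalent to a counterclockwise rotation by -387°.
For θ = -387°:
cos(-387°) = 0.8910
sin(-387°) = -0.4540
Result: [[0.8910, 0.4540], [-0.4540, 0.8910]]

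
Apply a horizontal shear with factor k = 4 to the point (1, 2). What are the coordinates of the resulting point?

Shear matrix for horizontal shear with factor k = 4:
[[1, 4], [0, 1]]
Result: (1, 2) → (9, 2)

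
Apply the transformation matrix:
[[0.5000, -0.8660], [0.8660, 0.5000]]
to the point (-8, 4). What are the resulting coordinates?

Matrix multiplication:
[[0.5000, -0.8660], [0.8660, 0.5000]] × [-8, 4]ᵀ
= [(0.5000)(-8) + (-0.8660)(4), (0.8660)(-8) + (0.5000)(4)]ᵀ
= [-7.4640, -4.9280]ᵀ
Result: (-7.4640, -4.9280)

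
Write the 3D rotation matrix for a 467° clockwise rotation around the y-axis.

Rotation matrix for clockwise 467° around y-axis:
A clockwise rotation by 467° is a counterclockwise rotation by -467°.
cos(-467°) = -0.2924, sin(-467°) = -0.9563
Result: [[-0.2924, 0, -0.9563], [0, 1, 0], [0.9563, 0, -0.2924]]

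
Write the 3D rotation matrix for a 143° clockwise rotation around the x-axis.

Rotation matrix for clockwise 143° around x-axis:
A clockwise rotation by 143° is a counterclockwise rotation by -143°.
cos(-143°) = -0.7986, sin(-143°) = -0.6018
Result: [[1, 0, 0], [0, -0.7986, 0.6018], [0, -0.6018, -0.7986]]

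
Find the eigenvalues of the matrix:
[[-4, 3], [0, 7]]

Characteristic equation: det(A - λI) = 0
λ² - (trace)λ + (det) = 0
trace = -4 + 7 = 3, det = (-4)(7) - (3)(0) = -28
λ² - (3)λ + (-28) = 0
λ = (3 ± √((3)² - 4·(-28))) / 2 = (3 ± √121) / 2
Solving: λ = -4, 7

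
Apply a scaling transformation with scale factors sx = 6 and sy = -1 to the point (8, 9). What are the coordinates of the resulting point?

Scaling matrix:
[[6, 0], [0, -1]]
Result: (8 × 6, 9 × -1) = (48, -9)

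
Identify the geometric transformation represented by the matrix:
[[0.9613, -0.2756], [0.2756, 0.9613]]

This matrix represents: rotation by 16° counterclockwise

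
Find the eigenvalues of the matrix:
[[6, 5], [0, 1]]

Characteristic equation: det(A - λI) = 0
λ² - (trace)λ + (det) = 0
trace = 6 + 1 = 7, det = (6)(1) - (5)(0) = 6
λ² - (7)λ + (6) = 0
λ = (7 ± √((7)² - 4·(6))) / 2 = (7 ± √25) / 2
Solving: λ = 1, 6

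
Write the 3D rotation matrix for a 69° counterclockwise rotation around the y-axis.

Rotation matrix for counterclockwise 69° around y-axis:
cos(69°) = 0.3584, sin(69°) = 0.9336
Result: [[0.3584, 0, 0.9336], [0, 1, 0], [-0.9336, 0, 0.3584]]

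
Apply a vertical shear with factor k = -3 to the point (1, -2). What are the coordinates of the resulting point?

Shear matrix for vertical shear with factor k = -3:
[[1, 0], [-3, 1]]
Result: (1, -2) → (1, -5)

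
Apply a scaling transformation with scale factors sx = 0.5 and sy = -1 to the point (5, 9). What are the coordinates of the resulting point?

Scaling matrix:
[[0.50, 0], [0, -1]]
Result: (5 × 0.5, 9 × -1) = (2.5, -9)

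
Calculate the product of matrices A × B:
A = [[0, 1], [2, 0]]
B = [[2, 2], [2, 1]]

Matrix multiplication:
C[0][0] = 0×2 + 1×2 = 2
C[0][1] = 0×2 + 1×1 = 1
C[1][0] = 2×2 + 0×2 = 4
C[1][1] = 2×2 + 0×1 = 4
Result: [[2, 1], [4, 4]]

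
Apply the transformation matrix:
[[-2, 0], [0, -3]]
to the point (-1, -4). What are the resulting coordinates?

Matrix multiplication:
[[-2, 0], [0, -3]] × [-1, -4]ᵀ
= [(-2)(-1) + (0)(-4), (0)(-1) + (-3)(-4)]ᵀ
= [2, 12]ᵀ
Result: (2, 12)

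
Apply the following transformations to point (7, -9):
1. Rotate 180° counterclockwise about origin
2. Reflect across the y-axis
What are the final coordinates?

Step 1: Rotate 180° → (-7, 9)
Step 2: Reflect across y-axis → (7, 9)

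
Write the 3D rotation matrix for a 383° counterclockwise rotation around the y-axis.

Rotation matrix for counterclockwise 383° around y-axis:
cos(383°) = 0.9205, sin(383°) = 0.3907
Result: [[0.9205, 0, 0.3907], [0, 1, 0], [-0.3907, 0, 0.9205]]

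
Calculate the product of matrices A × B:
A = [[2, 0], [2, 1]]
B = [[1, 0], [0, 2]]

Matrix multiplication:
C[0][0] = 2×1 + 0×0 = 2
C[0][1] = 2×0 + 0×2 = 0
C[1][0] = 2×1 + 1×0 = 2
C[1][1] = 2×0 + 1×2 = 2
Result: [[2, 0], [2, 2]]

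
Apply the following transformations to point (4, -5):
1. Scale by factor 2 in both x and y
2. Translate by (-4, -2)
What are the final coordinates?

Step 1: Scale (4, -5) by 2 → (8, -10)
Step 2: Translate by (-4, -2) → (4, -12)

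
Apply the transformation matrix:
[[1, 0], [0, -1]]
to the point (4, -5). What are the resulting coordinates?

Matrix multiplication:
[[1, 0], [0, -1]] × [4, -5]ᵀ
= [(1)(4) + (0)(-5), (0)(4) + (-1)(-5)]ᵀ
= [4, 5]ᵀ
Result: (4, 5)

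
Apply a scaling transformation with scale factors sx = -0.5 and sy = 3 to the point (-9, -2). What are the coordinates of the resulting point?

Scaling matrix:
[[-0.50, 0], [0, 3]]
Result: (-9 × -0.5, -2 × 3) = (4.5, -6)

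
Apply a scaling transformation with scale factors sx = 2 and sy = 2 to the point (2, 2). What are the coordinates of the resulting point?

Scaling matrix:
[[2, 0], [0, 2]]
Result: (2 × 2, 2 × 2) = (4, 4)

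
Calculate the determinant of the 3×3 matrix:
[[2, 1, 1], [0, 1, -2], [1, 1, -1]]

Expansion along first row:
det = 2·det([[1,-2],[1,-1]]) - 1·det([[0,-2],[1,-1]]) + 1·det([[0,1],[1,1]])
    = 2·(1·-1 - -2·1) - 1·(0·-1 - -2·1) + 1·(0·1 - 1·1)
    = 2·1 - 1·2 + 1·-1
    = 2 + -2 + -1 = -1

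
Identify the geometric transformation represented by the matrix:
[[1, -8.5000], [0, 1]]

This matrix represents: horizontal shear with factor -8.5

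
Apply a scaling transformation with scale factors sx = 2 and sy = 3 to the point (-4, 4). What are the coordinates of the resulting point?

Scaling matrix:
[[2, 0], [0, 3]]
Result: (-4 × 2, 4 × 3) = (-8, 12)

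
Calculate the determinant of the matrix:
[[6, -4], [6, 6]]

For a 2×2 matrix [[a, b], [c, d]], det = ad - bc
det = (6)(6) - (-4)(6) = 36 - -24 = 60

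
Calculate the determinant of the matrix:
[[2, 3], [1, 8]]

For a 2×2 matrix [[a, b], [c, d]], det = ad - bc
det = (2)(8) - (3)(1) = 16 - 3 = 13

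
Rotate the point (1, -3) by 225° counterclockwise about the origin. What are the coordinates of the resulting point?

Rotation matrix for 225°: [[cos 225°, -sin 225°], [sin 225°, cos 225°]] ≈ [[-0.707107, 0.707107], [-0.707107, -0.707107]]
[[-0.707107, 0.707107], [-0.707107, -0.707107]] × [1, -3]ᵀ ≈ [-2.8284, 1.4142]ᵀ
Result: (-2.8284, 1.4142)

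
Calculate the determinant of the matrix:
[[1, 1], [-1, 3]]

For a 2×2 matrix [[a, b], [c, d]], det = ad - bc
det = (1)(3) - (1)(-1) = 3 - -1 = 4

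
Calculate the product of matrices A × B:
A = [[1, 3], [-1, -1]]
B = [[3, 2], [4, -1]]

Matrix multiplication:
C[0][0] = 1×3 + 3×4 = 15
C[0][1] = 1×2 + 3×-1 = -1
C[1][0] = -1×3 + -1×4 = -7
C[1][1] = -1×2 + -1×-1 = -1
Result: [[15, -1], [-7, -1]]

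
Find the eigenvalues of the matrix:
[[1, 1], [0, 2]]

Characteristic equation: det(A - λI) = 0
λ² - (trace)λ + (det) = 0
trace = 1 + 2 = 3, det = (1)(2) - (1)(0) = 2
λ² - (3)λ + (2) = 0
λ = (3 ± √((3)² - 4·(2))) / 2 = (3 ± √1) / 2
Solving: λ = 1, 2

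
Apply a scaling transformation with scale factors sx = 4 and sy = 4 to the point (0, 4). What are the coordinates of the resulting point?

Scaling matrix:
[[4, 0], [0, 4]]
Result: (0 × 4, 4 × 4) = (0, 16)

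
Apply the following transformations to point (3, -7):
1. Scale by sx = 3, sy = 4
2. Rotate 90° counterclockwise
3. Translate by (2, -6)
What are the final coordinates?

Step 1: Scale → (9, -28)
Step 2: Rotate 90° → (28, 9)
Step 3: Translate → (30, 3)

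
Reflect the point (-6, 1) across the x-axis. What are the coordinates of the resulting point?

Reflection across x-axis: (-6, 1) → (-6, -1)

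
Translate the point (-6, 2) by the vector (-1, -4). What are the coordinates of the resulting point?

Translation by (-1, -4) (homogeneous matrix [[1, 0, -1], [0, 1, -4], [0, 0, 1]]):
x' = -6 + -1 = -7
y' = 2 + -4 = -2
Result: (-7, -2)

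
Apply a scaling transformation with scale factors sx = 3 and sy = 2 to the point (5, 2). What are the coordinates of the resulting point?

Scaling matrix:
[[3, 0], [0, 2]]
Result: (5 × 3, 2 × 2) = (15, 4)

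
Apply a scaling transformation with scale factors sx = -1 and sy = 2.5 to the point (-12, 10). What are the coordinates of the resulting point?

Scaling matrix:
[[-1, 0], [0, 2.50]]
Result: (-12 × -1, 10 × 2.5) = (12, 25)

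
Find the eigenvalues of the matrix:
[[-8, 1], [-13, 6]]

Characteristic equation: det(A - λI) = 0
λ² - (trace)λ + (det) = 0
trace = -8 + 6 = -2, det = (-8)(6) - (1)(-13) = -35
λ² - (-2)λ + (-35) = 0
λ = (-2 ± √((-2)² - 4·(-35))) / 2 = (-2 ± √144) / 2
Solving: λ = -7, 5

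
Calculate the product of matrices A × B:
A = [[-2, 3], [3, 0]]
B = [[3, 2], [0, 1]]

Matrix multiplication:
C[0][0] = -2×3 + 3×0 = -6
C[0][1] = -2×2 + 3×1 = -1
C[1][0] = 3×3 + 0×0 = 9
C[1][1] = 3×2 + 0×1 = 6
Result: [[-6, -1], [9, 6]]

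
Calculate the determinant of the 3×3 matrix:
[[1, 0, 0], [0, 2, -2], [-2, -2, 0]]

Expansion along first row:
det = 1·det([[2,-2],[-2,0]]) - 0·det([[0,-2],[-2,0]]) + 0·det([[0,2],[-2,-2]])
    = 1·(2·0 - -2·-2) - 0·(0·0 - -2·-2) + 0·(0·-2 - 2·-2)
    = 1·-4 - 0·-4 + 0·4
    = -4 + 0 + 0 = -4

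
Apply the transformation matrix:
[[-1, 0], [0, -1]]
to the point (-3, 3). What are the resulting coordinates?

Matrix multiplication:
[[-1, 0], [0, -1]] × [-3, 3]ᵀ
= [(-1)(-3) + (0)(3), (0)(-3) + (-1)(3)]ᵀ
= [3, -3]ᵀ
Result: (3, -3)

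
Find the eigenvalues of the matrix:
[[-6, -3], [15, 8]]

Characteristic equation: det(A - λI) = 0
λ² - (trace)λ + (det) = 0
trace = -6 + 8 = 2, det = (-6)(8) - (-3)(15) = -3
λ² - (2)λ + (-3) = 0
λ = (2 ± √((2)² - 4·(-3))) / 2 = (2 ± √16) / 2
Solving: λ = -1, 3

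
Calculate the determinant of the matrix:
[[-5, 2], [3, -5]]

For a 2×2 matrix [[a, b], [c, d]], det = ad - bc
det = (-5)(-5) - (2)(3) = 25 - 6 = 19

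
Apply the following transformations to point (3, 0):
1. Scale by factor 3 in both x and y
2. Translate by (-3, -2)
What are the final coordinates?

Step 1: Scale (3, 0) by 3 → (9, 0)
Step 2: Translate by (-3, -2) → (6, -2)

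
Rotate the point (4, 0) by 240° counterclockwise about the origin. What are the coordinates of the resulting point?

Rotation matrix for 240°: [[cos 240°, -sin 240°], [sin 240°, cos 240°]] ≈ [[-0.500000, 0.866025], [-0.866025, -0.500000]]
[[-0.500000, 0.866025], [-0.866025, -0.500000]] × [4, 0]ᵀ ≈ [-2, -3.4641]ᵀ
Result: (-2, -3.4641)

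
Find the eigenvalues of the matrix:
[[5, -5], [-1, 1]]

Characteristic equation: det(A - λI) = 0
λ² - (trace)λ + (det) = 0
trace = 5 + 1 = 6, det = (5)(1) - (-5)(-1) = 0
λ² - (6)λ + (0) = 0
λ = (6 ± √((6)² - 4·(0))) / 2 = (6 ± √36) / 2
Solving: λ = 0, 6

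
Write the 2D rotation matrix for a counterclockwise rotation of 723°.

Rotation matrix formula: [[cos θ, -sin θ], [sin θ, cos θ]]
For θ = 723°:
cos(723°) = 0.9986
sin(723°) = 0.0523
Result: [[0.9986, -0.0523], [0.0523, 0.9986]]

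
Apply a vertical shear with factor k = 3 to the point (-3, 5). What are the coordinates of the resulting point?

Shear matrix for vertical shear with factor k = 3:
[[1, 0], [3, 1]]
Result: (-3, 5) → (-3, -4)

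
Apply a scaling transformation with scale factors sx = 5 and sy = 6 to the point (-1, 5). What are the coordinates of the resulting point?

Scaling matrix:
[[5, 0], [0, 6]]
Result: (-1 × 5, 5 × 6) = (-5, 30)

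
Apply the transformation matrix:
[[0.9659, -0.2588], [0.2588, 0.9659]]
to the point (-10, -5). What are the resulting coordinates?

Matrix multiplication:
[[0.9659, -0.2588], [0.2588, 0.9659]] × [-10, -5]ᵀ
= [(0.9659)(-10) + (-0.2588)(-5), (0.2588)(-10) + (0.9659)(-5)]ᵀ
= [-8.3650, -7.4175]ᵀ
Result: (-8.3650, -7.4175)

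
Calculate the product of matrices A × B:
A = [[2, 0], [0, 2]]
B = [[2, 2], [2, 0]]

Matrix multiplication:
C[0][0] = 2×2 + 0×2 = 4
C[0][1] = 2×2 + 0×0 = 4
C[1][0] = 0×2 + 2×2 = 4
C[1][1] = 0×2 + 2×0 = 0
Result: [[4, 4], [4, 0]]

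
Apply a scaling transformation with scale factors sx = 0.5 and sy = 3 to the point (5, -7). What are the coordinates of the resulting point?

Scaling matrix:
[[0.50, 0], [0, 3]]
Result: (5 × 0.5, -7 × 3) = (2.5, -21)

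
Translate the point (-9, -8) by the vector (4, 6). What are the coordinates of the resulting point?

Translation by (4, 6) (homogeneous matrix [[1, 0, 4], [0, 1, 6], [0, 0, 1]]):
x' = -9 + 4 = -5
y' = -8 + 6 = -2
Result: (-5, -2)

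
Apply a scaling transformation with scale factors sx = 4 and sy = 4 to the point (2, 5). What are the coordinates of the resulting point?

Scaling matrix:
[[4, 0], [0, 4]]
Result: (2 × 4, 5 × 4) = (8, 20)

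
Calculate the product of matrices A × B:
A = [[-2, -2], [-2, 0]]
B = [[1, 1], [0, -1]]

Matrix multiplication:
C[0][0] = -2×1 + -2×0 = -2
C[0][1] = -2×1 + -2×-1 = 0
C[1][0] = -2×1 + 0×0 = -2
C[1][1] = -2×1 + 0×-1 = -2
Result: [[-2, 0], [-2, -2]]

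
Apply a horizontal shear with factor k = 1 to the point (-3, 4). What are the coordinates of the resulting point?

Shear matrix for horizontal shear with factor k = 1:
[[1, 1], [0, 1]]
Result: (-3, 4) → (1, 4)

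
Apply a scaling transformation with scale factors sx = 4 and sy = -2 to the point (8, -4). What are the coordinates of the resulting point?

Scaling matrix:
[[4, 0], [0, -2]]
Result: (8 × 4, -4 × -2) = (32, 8)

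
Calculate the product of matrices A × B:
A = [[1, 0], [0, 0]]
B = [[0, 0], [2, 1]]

Matrix multiplication:
C[0][0] = 1×0 + 0×2 = 0
C[0][1] = 1×0 + 0×1 = 0
C[1][0] = 0×0 + 0×2 = 0
C[1][1] = 0×0 + 0×1 = 0
Result: [[0, 0], [0, 0]]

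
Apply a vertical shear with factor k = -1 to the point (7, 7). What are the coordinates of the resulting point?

Shear matrix for vertical shear with factor k = -1:
[[1, 0], [-1, 1]]
Result: (7, 7) → (7, 0)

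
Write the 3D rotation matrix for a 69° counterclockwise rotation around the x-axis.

Rotation matrix for counterclockwise 69° around x-axis:
cos(69°) = 0.3584, sin(69°) = 0.9336
Result: [[1, 0, 0], [0, 0.3584, -0.9336], [0, 0.9336, 0.3584]]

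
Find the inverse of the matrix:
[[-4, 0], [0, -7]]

For [[a,b],[c,d]], inverse = (1/det)·[[d,-b],[-c,a]]
det = (-4)(-7) - (0)(0) = 28 - 0 = 28
Inverse = (1/28)·[[-7, 0], [0, -4]]
= [[-1/4, 0], [0, -1/7]]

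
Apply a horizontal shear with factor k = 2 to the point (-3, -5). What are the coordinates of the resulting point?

Shear matrix for horizontal shear with factor k = 2:
[[1, 2], [0, 1]]
Result: (-3, -5) → (-13, -5)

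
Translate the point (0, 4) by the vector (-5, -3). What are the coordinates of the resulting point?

Translation by (-5, -3) (homogeneous matrix [[1, 0, -5], [0, 1, -3], [0, 0, 1]]):
x' = 0 + -5 = -5
y' = 4 + -3 = 1
Result: (-5, 1)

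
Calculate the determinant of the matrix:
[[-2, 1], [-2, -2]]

For a 2×2 matrix [[a, b], [c, d]], det = ad - bc
det = (-2)(-2) - (1)(-2) = 4 - -2 = 6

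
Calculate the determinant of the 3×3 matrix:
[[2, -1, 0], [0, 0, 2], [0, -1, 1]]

Expansion along first row:
det = 2·det([[0,2],[-1,1]]) - -1·det([[0,2],[0,1]]) + 0·det([[0,0],[0,-1]])
    = 2·(0·1 - 2·-1) - -1·(0·1 - 2·0) + 0·(0·-1 - 0·0)
    = 2·2 - -1·0 + 0·0
    = 4 + 0 + 0 = 4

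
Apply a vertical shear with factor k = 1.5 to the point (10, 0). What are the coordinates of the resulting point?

Shear matrix for vertical shear with factor k = 1.5:
[[1, 0], [1.50, 1]]
Result: (10, 0) → (10, 15)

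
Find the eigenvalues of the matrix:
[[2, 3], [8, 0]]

Characteristic equation: det(A - λI) = 0
λ² - (trace)λ + (det) = 0
trace = 2 + 0 = 2, det = (2)(0) - (3)(8) = -24
λ² - (2)λ + (-24) = 0
λ = (2 ± √((2)² - 4·(-24))) / 2 = (2 ± √100) / 2
Solving: λ = -4, 6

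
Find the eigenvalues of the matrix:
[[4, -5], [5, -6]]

Characteristic equation: det(A - λI) = 0
λ² - (trace)λ + (det) = 0
trace = 4 + -6 = -2, det = (4)(-6) - (-5)(5) = 1
λ² - (-2)λ + (1) = 0
λ = (-2 ± √((-2)² - 4·(1))) / 2 = (-2 ± √0) / 2
Solving: λ = -1, -1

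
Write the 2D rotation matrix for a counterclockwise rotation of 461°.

Rotation matrix formula: [[cos θ, -sin θ], [sin θ, cos θ]]
For θ = 461°:
cos(461°) = -0.1908
sin(461°) = 0.9816
Result: [[-0.1908, -0.9816], [0.9816, -0.1908]]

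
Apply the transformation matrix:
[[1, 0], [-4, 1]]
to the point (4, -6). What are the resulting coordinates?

Matrix multiplication:
[[1, 0], [-4, 1]] × [4, -6]ᵀ
= [(1)(4) + (0)(-6), (-4)(4) + (1)(-6)]ᵀ
= [4, -22]ᵀ
Result: (4, -22)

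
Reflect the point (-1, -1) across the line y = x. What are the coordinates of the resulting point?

Reflection across line y = x: (-1, -1) → (-1, -1)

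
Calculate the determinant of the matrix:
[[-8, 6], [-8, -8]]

For a 2×2 matrix [[a, b], [c, d]], det = ad - bc
det = (-8)(-8) - (6)(-8) = 64 - -48 = 112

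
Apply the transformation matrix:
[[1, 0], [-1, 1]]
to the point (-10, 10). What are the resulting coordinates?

Matrix multiplication:
[[1, 0], [-1, 1]] × [-10, 10]ᵀ
= [(1)(-10) + (0)(10), (-1)(-10) + (1)(10)]ᵀ
= [-10, 20]ᵀ
Result: (-10, 20)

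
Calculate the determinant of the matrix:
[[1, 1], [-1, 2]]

For a 2×2 matrix [[a, b], [c, d]], det = ad - bc
det = (1)(2) - (1)(-1) = 2 - -1 = 3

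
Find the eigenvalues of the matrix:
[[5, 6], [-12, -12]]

Characteristic equation: det(A - λI) = 0
λ² - (trace)λ + (det) = 0
trace = 5 + -12 = -7, det = (5)(-12) - (6)(-12) = 12
λ² - (-7)λ + (12) = 0
λ = (-7 ± √((-7)² - 4·(12))) / 2 = (-7 ± √1) / 2
Solving: λ = -4, -3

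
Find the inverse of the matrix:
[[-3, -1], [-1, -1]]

For [[a,b],[c,d]], inverse = (1/det)·[[d,-b],[-c,a]]
det = (-3)(-1) - (-1)(-1) = 3 - 1 = 2
Inverse = (1/2)·[[-1, 1], [1, -3]]
= [[-1/2, 1/2], [1/2, -3/2]]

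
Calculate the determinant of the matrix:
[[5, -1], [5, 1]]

For a 2×2 matrix [[a, b], [c, d]], det = ad - bc
det = (5)(1) - (-1)(5) = 5 - -5 = 10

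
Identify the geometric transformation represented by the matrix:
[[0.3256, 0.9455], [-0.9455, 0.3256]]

This matrix represents: rotation by 289° counterclockwise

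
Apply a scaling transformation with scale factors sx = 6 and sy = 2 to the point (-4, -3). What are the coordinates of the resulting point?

Scaling matrix:
[[6, 0], [0, 2]]
Result: (-4 × 6, -3 × 2) = (-24, -6)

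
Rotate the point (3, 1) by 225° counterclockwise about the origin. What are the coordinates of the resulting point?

Rotation matrix for 225°: [[cos 225°, -sin 225°], [sin 225°, cos 225°]] ≈ [[-0.707107, 0.707107], [-0.707107, -0.707107]]
[[-0.707107, 0.707107], [-0.707107, -0.707107]] × [3, 1]ᵀ ≈ [-1.4142, -2.8284]ᵀ
Result: (-1.4142, -2.8284)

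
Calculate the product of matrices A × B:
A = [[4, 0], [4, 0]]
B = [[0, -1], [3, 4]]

Matrix multiplication:
C[0][0] = 4×0 + 0×3 = 0
C[0][1] = 4×-1 + 0×4 = -4
C[1][0] = 4×0 + 0×3 = 0
C[1][1] = 4×-1 + 0×4 = -4
Result: [[0, -4], [0, -4]]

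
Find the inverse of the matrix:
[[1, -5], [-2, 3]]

For [[a,b],[c,d]], inverse = (1/det)·[[d,-b],[-c,a]]
det = (1)(3) - (-5)(-2) = 3 - 10 = -7
Inverse = (1/-7)·[[3, 5], [2, 1]]
= [[-3/7, -5/7], [-2/7, -1/7]]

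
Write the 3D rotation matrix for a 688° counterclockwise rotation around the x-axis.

Rotation matrix for counterclockwise 688° around x-axis:
cos(688°) = 0.8480, sin(688°) = -0.5299
Result: [[1, 0, 0], [0, 0.8480, 0.5299], [0, -0.5299, 0.8480]]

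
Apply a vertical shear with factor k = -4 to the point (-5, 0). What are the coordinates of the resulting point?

Shear matrix for vertical shear with factor k = -4:
[[1, 0], [-4, 1]]
Result: (-5, 0) → (-5, 20)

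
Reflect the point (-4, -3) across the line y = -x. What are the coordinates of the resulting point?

Reflection across line y = -x: (-4, -3) → (3, 4)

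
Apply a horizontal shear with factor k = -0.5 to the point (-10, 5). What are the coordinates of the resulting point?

Shear matrix for horizontal shear with factor k = -0.5:
[[1, -0.50], [0, 1]]
Result: (-10, 5) → (-12.5, 5)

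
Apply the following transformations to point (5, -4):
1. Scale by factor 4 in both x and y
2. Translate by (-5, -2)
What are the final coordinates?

Step 1: Scale (5, -4) by 4 → (20, -16)
Step 2: Translate by (-5, -2) → (15, -18)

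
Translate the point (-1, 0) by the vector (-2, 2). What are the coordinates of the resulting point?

Translation by (-2, 2) (homogeneous matrix [[1, 0, -2], [0, 1, 2], [0, 0, 1]]):
x' = -1 + -2 = -3
y' = 0 + 2 = 2
Result: (-3, 2)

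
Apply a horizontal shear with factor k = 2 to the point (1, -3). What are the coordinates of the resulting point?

Shear matrix for horizontal shear with factor k = 2:
[[1, 2], [0, 1]]
Result: (1, -3) → (-5, -3)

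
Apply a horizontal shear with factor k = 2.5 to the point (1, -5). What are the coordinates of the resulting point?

Shear matrix for horizontal shear with factor k = 2.5:
[[1, 2.50], [0, 1]]
Result: (1, -5) → (-11.5, -5)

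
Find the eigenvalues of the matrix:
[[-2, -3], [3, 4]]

Characteristic equation: det(A - λI) = 0
λ² - (trace)λ + (det) = 0
trace = -2 + 4 = 2, det = (-2)(4) - (-3)(3) = 1
λ² - (2)λ + (1) = 0
λ = (2 ± √((2)² - 4·(1))) / 2 = (2 ± √0) / 2
Solving: λ = 1, 1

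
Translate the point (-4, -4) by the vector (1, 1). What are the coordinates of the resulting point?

Translation by (1, 1) (homogeneous matrix [[1, 0, 1], [0, 1, 1], [0, 0, 1]]):
x' = -4 + 1 = -3
y' = -4 + 1 = -3
Result: (-3, -3)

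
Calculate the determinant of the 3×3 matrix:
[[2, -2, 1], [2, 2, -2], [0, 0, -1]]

Expansion along first row:
det = 2·det([[2,-2],[0,-1]]) - -2·det([[2,-2],[0,-1]]) + 1·det([[2,2],[0,0]])
    = 2·(2·-1 - -2·0) - -2·(2·-1 - -2·0) + 1·(2·0 - 2·0)
    = 2·-2 - -2·-2 + 1·0
    = -4 + -4 + 0 = -8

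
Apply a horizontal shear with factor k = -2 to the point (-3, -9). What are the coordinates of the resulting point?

Shear matrix for horizontal shear with factor k = -2:
[[1, -2], [0, 1]]
Result: (-3, -9) → (15, -9)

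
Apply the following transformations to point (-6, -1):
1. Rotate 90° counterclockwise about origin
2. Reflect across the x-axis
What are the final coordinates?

Step 1: Rotate 90° → (1, -6)
Step 2: Reflect across x-axis → (1, 6)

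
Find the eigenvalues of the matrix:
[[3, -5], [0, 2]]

Characteristic equation: det(A - λI) = 0
λ² - (trace)λ + (det) = 0
trace = 3 + 2 = 5, det = (3)(2) - (-5)(0) = 6
λ² - (5)λ + (6) = 0
λ = (5 ± √((5)² - 4·(6))) / 2 = (5 ± √1) / 2
Solving: λ = 2, 3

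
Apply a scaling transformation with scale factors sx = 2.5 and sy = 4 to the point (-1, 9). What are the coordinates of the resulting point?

Scaling matrix:
[[2.50, 0], [0, 4]]
Result: (-1 × 2.5, 9 × 4) = (-2.5, 36)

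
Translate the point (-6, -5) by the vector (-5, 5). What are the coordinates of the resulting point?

Translation by (-5, 5) (homogeneous matrix [[1, 0, -5], [0, 1, 5], [0, 0, 1]]):
x' = -6 + -5 = -11
y' = -5 + 5 = 0
Result: (-11, 0)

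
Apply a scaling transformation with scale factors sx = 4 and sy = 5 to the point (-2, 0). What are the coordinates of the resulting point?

Scaling matrix:
[[4, 0], [0, 5]]
Result: (-2 × 4, 0 × 5) = (-8, 0)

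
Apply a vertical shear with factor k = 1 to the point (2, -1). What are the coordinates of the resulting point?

Shear matrix for vertical shear with factor k = 1:
[[1, 0], [1, 1]]
Result: (2, -1) → (2, 1)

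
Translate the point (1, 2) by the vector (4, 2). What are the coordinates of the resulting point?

Translation by (4, 2) (homogeneous matrix [[1, 0, 4], [0, 1, 2], [0, 0, 1]]):
x' = 1 + 4 = 5
y' = 2 + 2 = 4
Result: (5, 4)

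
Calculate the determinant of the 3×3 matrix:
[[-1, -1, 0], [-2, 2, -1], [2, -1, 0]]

Expansion along first row:
det = -1·det([[2,-1],[-1,0]]) - -1·det([[-2,-1],[2,0]]) + 0·det([[-2,2],[2,-1]])
    = -1·(2·0 - -1·-1) - -1·(-2·0 - -1·2) + 0·(-2·-1 - 2·2)
    = -1·-1 - -1·2 + 0·-2
    = 1 + 2 + 0 = 3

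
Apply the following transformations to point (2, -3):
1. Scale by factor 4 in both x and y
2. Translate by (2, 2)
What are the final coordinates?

Step 1: Scale (2, -3) by 4 → (8, -12)
Step 2: Translate by (2, 2) → (10, -10)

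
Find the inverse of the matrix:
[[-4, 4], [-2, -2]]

For [[a,b],[c,d]], inverse = (1/det)·[[d,-b],[-c,a]]
det = (-4)(-2) - (4)(-2) = 8 - -8 = 16
Inverse = (1/16)·[[-2, -4], [2, -4]]
= [[-1/8, -1/4], [1/8, -1/4]]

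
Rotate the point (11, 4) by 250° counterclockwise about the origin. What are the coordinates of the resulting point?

Rotation matrix for 250°: [[cos 250°, -sin 250°], [sin 250°, cos 250°]] ≈ [[-0.342020, 0.939693], [-0.939693, -0.342020]]
[[-0.342020, 0.939693], [-0.939693, -0.342020]] × [11, 4]ᵀ ≈ [-0.0035, -11.7047]ᵀ
Result: (-0.0035, -11.7047)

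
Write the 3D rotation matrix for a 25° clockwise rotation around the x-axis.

Rotation matrix for clockwise 25° around x-axis:
A clockwise rotation by 25° is a counterclockwise rotation by -25°.
cos(-25°) = 0.9063, sin(-25°) = -0.4226
Result: [[1, 0, 0], [0, 0.9063, 0.4226], [0, -0.4226, 0.9063]]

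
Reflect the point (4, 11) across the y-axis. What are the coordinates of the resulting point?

Reflection across y-axis: (4, 11) → (-4, 11)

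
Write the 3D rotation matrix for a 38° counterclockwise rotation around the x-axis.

Rotation matrix for counterclockwise 38° around x-axis:
cos(38°) = 0.7880, sin(38°) = 0.6157
Result: [[1, 0, 0], [0, 0.7880, -0.6157], [0, 0.6157, 0.7880]]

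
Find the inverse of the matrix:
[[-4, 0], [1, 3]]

For [[a,b],[c,d]], inverse = (1/det)·[[d,-b],[-c,a]]
det = (-4)(3) - (0)(1) = -12 - 0 = -12
Inverse = (1/-12)·[[3, 0], [-1, -4]]
= [[-1/4, 0], [1/12, 1/3]]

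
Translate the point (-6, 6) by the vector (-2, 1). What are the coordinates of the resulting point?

Translation by (-2, 1) (homogeneous matrix [[1, 0, -2], [0, 1, 1], [0, 0, 1]]):
x' = -6 + -2 = -8
y' = 6 + 1 = 7
Result: (-8, 7)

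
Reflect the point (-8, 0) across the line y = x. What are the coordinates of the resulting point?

Reflection across line y = x: (-8, 0) → (0, -8)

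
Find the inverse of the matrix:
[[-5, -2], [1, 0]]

For [[a,b],[c,d]], inverse = (1/det)·[[d,-b],[-c,a]]
det = (-5)(0) - (-2)(1) = 0 - -2 = 2
Inverse = (1/2)·[[0, 2], [-1, -5]]
= [[0, 1], [-1/2, -5/2]]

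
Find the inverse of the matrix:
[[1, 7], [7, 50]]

For [[a,b],[c,d]], inverse = (1/det)·[[d,-b],[-c,a]]
det = (1)(50) - (7)(7) = 50 - 49 = 1
Inverse = [[50, -7], [-7, 1]]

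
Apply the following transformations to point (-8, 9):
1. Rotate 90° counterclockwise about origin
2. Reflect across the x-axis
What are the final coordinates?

Step 1: Rotate 90° → (-9, -8)
Step 2: Reflect across x-axis → (-9, 8)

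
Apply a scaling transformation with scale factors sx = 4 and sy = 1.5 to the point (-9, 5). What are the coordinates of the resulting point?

Scaling matrix:
[[4, 0], [0, 1.50]]
Result: (-9 × 4, 5 × 1.5) = (-36, 7.5)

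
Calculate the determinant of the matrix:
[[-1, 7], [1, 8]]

For a 2×2 matrix [[a, b], [c, d]], det = ad - bc
det = (-1)(8) - (7)(1) = -8 - 7 = -15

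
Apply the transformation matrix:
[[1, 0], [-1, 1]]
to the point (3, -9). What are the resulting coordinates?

Matrix multiplication:
[[1, 0], [-1, 1]] × [3, -9]ᵀ
= [(1)(3) + (0)(-9), (-1)(3) + (1)(-9)]ᵀ
= [3, -12]ᵀ
Result: (3, -12)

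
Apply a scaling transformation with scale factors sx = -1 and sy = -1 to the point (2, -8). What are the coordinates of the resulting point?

Scaling matrix:
[[-1, 0], [0, -1]]
Result: (2 × -1, -8 × -1) = (-2, 8)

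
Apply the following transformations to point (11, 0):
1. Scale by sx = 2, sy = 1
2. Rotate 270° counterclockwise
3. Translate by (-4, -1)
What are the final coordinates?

Step 1: Scale → (22, 0)
Step 2: Rotate 270° → (0, -22)
Step 3: Translate → (-4, -23)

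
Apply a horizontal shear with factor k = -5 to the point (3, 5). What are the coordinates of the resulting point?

Shear matrix for horizontal shear with factor k = -5:
[[1, -5], [0, 1]]
Result: (3, 5) → (-22, 5)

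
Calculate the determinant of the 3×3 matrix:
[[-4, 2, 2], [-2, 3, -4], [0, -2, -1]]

Expansion along first row:
det = -4·det([[3,-4],[-2,-1]]) - 2·det([[-2,-4],[0,-1]]) + 2·det([[-2,3],[0,-2]])
    = -4·(3·-1 - -4·-2) - 2·(-2·-1 - -4·0) + 2·(-2·-2 - 3·0)
    = -4·-11 - 2·2 + 2·4
    = 44 + -4 + 8 = 48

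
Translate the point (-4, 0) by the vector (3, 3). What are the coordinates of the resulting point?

Translation by (3, 3) (homogeneous matrix [[1, 0, 3], [0, 1, 3], [0, 0, 1]]):
x' = -4 + 3 = -1
y' = 0 + 3 = 3
Result: (-1, 3)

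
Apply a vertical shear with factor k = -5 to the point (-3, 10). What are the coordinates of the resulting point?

Shear matrix for vertical shear with factor k = -5:
[[1, 0], [-5, 1]]
Result: (-3, 10) → (-3, 25)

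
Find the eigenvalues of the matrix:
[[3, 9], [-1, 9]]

Characteristic equation: det(A - λI) = 0
λ² - (trace)λ + (det) = 0
trace = 3 + 9 = 12, det = (3)(9) - (9)(-1) = 36
λ² - (12)λ + (36) = 0
λ = (12 ± √((12)² - 4·(36))) / 2 = (12 ± √0) / 2
Solving: λ = 6, 6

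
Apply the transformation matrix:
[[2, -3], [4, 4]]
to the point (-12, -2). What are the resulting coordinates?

Matrix multiplication:
[[2, -3], [4, 4]] × [-12, -2]ᵀ
= [(2)(-12) + (-3)(-2), (4)(-12) + (4)(-2)]ᵀ
= [-18, -56]ᵀ
Result: (-18, -56)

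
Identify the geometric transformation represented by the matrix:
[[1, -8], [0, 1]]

This matrix represents: horizontal shear with factor -8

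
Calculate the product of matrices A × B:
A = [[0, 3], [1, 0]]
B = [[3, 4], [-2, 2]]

Matrix multiplication:
C[0][0] = 0×3 + 3×-2 = -6
C[0][1] = 0×4 + 3×2 = 6
C[1][0] = 1×3 + 0×-2 = 3
C[1][1] = 1×4 + 0×2 = 4
Result: [[-6, 6], [3, 4]]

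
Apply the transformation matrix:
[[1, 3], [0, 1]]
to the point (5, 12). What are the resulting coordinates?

Matrix multiplication:
[[1, 3], [0, 1]] × [5, 12]ᵀ
= [(1)(5) + (3)(12), (0)(5) + (1)(12)]ᵀ
= [41, 12]ᵀ
Result: (41, 12)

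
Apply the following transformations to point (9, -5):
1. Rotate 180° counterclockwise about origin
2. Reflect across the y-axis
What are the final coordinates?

Step 1: Rotate 180° → (-9, 5)
Step 2: Reflect across y-axis → (9, 5)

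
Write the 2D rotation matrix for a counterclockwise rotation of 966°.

Rotation matrix formula: [[cos θ, -sin θ], [sin θ, cos θ]]
For θ = 966°:
cos(966°) = -0.4067
sin(966°) = -0.9135
Result: [[-0.4067, 0.9135], [-0.9135, -0.4067]]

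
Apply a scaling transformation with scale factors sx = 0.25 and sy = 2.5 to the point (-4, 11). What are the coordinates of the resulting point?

Scaling matrix:
[[0.25, 0], [0, 2.50]]
Result: (-4 × 0.25, 11 × 2.5) = (-1, 27.5)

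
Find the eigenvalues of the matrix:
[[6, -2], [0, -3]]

Characteristic equation: det(A - λI) = 0
λ² - (trace)λ + (det) = 0
trace = 6 + -3 = 3, det = (6)(-3) - (-2)(0) = -18
λ² - (3)λ + (-18) = 0
λ = (3 ± √((3)² - 4·(-18))) / 2 = (3 ± √81) / 2
Solving: λ = -3, 6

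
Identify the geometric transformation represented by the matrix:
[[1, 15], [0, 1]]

This matrix represents: horizontal shear with factor 15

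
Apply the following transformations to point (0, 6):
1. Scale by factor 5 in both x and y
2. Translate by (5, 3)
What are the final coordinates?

Step 1: Scale (0, 6) by 5 → (0, 30)
Step 2: Translate by (5, 3) → (5, 33)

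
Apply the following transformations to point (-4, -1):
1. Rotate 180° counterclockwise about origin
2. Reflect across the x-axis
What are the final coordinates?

Step 1: Rotate 180° → (4, 1)
Step 2: Reflect across x-axis → (4, -1)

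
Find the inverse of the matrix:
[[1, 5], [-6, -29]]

For [[a,b],[c,d]], inverse = (1/det)·[[d,-b],[-c,a]]
det = (1)(-29) - (5)(-6) = -29 - -30 = 1
Inverse = [[-29, -5], [6, 1]]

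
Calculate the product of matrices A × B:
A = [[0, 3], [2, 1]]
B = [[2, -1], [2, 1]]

Matrix multiplication:
C[0][0] = 0×2 + 3×2 = 6
C[0][1] = 0×-1 + 3×1 = 3
C[1][0] = 2×2 + 1×2 = 6
C[1][1] = 2×-1 + 1×1 = -1
Result: [[6, 3], [6, -1]]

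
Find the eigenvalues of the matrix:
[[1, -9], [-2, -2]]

Characteristic equation: det(A - λI) = 0
λ² - (trace)λ + (det) = 0
trace = 1 + -2 = -1, det = (1)(-2) - (-9)(-2) = -20
λ² - (-1)λ + (-20) = 0
λ = (-1 ± √((-1)² - 4·(-20))) / 2 = (-1 ± √81) / 2
Solving: λ = -5, 4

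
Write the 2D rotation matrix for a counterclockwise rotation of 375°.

Rotation matrix formula: [[cos θ, -sin θ], [sin θ, cos θ]]
For θ = 375°:
cos(375°) = 0.9659
sin(375°) = 0.2588
Result: [[0.9659, -0.2588], [0.2588, 0.9659]]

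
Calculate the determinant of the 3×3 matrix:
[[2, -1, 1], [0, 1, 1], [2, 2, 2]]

Expansion along first row:
det = 2·det([[1,1],[2,2]]) - -1·det([[0,1],[2,2]]) + 1·det([[0,1],[2,2]])
    = 2·(1·2 - 1·2) - -1·(0·2 - 1·2) + 1·(0·2 - 1·2)
    = 2·0 - -1·-2 + 1·-2
    = 0 + -2 + -2 = -4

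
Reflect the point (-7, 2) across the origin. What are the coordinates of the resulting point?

Reflection across origin: (-7, 2) → (7, -2)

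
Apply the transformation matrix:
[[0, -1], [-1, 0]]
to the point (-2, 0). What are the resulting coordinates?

Matrix multiplication:
[[0, -1], [-1, 0]] × [-2, 0]ᵀ
= [(0)(-2) + (-1)(0), (-1)(-2) + (0)(0)]ᵀ
= [0, 2]ᵀ
Result: (0, 2)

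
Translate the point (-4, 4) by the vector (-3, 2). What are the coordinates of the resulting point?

Translation by (-3, 2) (homogeneous matrix [[1, 0, -3], [0, 1, 2], [0, 0, 1]]):
x' = -4 + -3 = -7
y' = 4 + 2 = 6
Result: (-7, 6)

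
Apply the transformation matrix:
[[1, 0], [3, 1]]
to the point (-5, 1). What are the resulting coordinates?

Matrix multiplication:
[[1, 0], [3, 1]] × [-5, 1]ᵀ
= [(1)(-5) + (0)(1), (3)(-5) + (1)(1)]ᵀ
= [-5, -14]ᵀ
Result: (-5, -14)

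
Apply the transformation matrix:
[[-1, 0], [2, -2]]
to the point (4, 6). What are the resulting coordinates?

Matrix multiplication:
[[-1, 0], [2, -2]] × [4, 6]ᵀ
= [(-1)(4) + (0)(6), (2)(4) + (-2)(6)]ᵀ
= [-4, -4]ᵀ
Result: (-4, -4)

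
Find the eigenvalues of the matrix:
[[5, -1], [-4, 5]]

Characteristic equation: det(A - λI) = 0
λ² - (trace)λ + (det) = 0
trace = 5 + 5 = 10, det = (5)(5) - (-1)(-4) = 21
λ² - (10)λ + (21) = 0
λ = (10 ± √((10)² - 4·(21))) / 2 = (10 ± √16) / 2
Solving: λ = 3, 7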